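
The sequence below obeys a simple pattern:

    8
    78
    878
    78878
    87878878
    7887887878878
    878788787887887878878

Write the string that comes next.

From term 3 onward, concatenate the second-to-last term with the last: 8·78 = 878, 78·878 = 78878, …
So term 8 is 7887887878878·878788787887887878878.

7887887878878878788787887887878878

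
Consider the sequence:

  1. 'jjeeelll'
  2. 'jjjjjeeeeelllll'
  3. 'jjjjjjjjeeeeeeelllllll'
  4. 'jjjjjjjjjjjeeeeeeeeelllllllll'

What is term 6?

Reading off run lengths: j runs 2, 5, 8, 11; e runs 3, 5, 7, 9; l runs 3, 5, 7, 9 — each is linear in n (n = 1, 2, …).
For term 6, n = 6, so the run lengths are 17, 13, 13.

jjjjjjjjjjjjjjjjjeeeeeeeeeeeeelllllllllllll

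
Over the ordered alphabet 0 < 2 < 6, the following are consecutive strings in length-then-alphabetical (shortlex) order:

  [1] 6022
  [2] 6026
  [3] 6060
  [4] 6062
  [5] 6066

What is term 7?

Continuing the enumeration 2 steps past 6066: 6066 → 6200 → (answer).

6202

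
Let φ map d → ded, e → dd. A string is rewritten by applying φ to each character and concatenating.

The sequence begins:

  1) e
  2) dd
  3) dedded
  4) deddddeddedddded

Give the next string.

deddddeddeddeddeddddeddeddddeddeddeddedddded

φ(deddddeddedddded) expands symbol-by-symbol to ded dd ded ded ded ded dd ded ded dd ded ded ded ded dd ded; joining the 16 pieces gives the next term.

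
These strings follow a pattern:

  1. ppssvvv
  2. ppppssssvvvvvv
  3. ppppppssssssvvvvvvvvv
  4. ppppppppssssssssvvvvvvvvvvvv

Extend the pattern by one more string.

ppppppppppssssssssssvvvvvvvvvvvvvvv

The n-th term is 2n p's then 2n s's then 3n v's (n = 1, 2, …).
For the next term, n = 5, so the run lengths are 10, 10, 15.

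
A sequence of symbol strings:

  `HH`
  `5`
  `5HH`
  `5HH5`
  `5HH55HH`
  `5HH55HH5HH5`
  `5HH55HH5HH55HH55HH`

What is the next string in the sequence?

From term 3 onward, concatenate the last term with the second-to-last: 5·HH = 5HH, 5HH·5 = 5HH5, …
The next term joins 5HH55HH5HH55HH55HH and 5HH55HH5HH5.

5HH55HH5HH55HH55HH5HH55HH5HH5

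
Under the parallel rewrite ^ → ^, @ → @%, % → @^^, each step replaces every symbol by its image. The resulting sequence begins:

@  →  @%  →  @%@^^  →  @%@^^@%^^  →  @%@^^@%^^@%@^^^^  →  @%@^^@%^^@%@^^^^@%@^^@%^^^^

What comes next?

φ(@%@^^@%^^@%@^^^^@%@^^@%^^^^) expands symbol-by-symbol to @% @^^ @% ^ ^ @% @^^ ^ ^ @% @^^ @% ^ ^ ^ ^ @% @^^ @% ^ ^ @% @^^ ^ ^ ^ ^; joining the 27 pieces gives the next term.

@%@^^@%^^@%@^^^^@%@^^@%^^^^@%@^^@%^^@%@^^^^^^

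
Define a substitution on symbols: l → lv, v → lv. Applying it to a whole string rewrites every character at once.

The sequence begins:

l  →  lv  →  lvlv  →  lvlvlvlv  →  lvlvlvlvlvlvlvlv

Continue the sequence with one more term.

lvlvlvlvlvlvlvlvlvlvlvlvlvlvlvlv

Replace each of the 16 characters of lvlvlvlvlvlvlvlv in place — lv lv lv lv lv lv lv lv lv lv lv lv lv lv lv lv — and concatenate.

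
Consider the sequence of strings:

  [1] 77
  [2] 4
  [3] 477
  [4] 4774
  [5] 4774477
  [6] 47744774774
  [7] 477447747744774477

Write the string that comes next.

47744774774477447747744774774

This is a Fibonacci-style word recurrence s(k) = s(k−1)·s(k−2): e.g. 4·77 = 477.
Continuing: 477447747744774477 · 47744774774 gives term 8.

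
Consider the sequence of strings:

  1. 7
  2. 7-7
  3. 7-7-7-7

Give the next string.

s(k+1) = s(k)·-·s(k) — each term doubles the last with '-' between the halves.
Doubling 7-7-7-7 with '-' between the halves:

7-7-7-7-7-7-7-7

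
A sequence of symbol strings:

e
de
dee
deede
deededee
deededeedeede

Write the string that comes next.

deededeedeededeededee

This is a Fibonacci-style word recurrence s(k) = s(k−1)·s(k−2): e.g. de·e = dee.
The next term joins deededeedeede and deededee.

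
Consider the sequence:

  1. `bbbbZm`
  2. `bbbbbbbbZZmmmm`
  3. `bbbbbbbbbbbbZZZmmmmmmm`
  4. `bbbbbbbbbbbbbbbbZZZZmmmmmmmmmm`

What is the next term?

bbbbbbbbbbbbbbbbbbbbZZZZZmmmmmmmmmmmmm

The n-th term is 4n b's then n Z's then 3n-2 m's (n = 1, 2, …).
For the next term, n = 5, so the run lengths are 20, 5, 13.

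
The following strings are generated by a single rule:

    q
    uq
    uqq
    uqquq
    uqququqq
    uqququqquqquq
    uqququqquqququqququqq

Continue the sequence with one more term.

uqququqquqququqququqquqququqquqquq

This is a Fibonacci-style word recurrence s(k) = s(k−1)·s(k−2): e.g. uq·q = uqq.
So term 8 is uqququqquqququqququqq·uqququqquqquq.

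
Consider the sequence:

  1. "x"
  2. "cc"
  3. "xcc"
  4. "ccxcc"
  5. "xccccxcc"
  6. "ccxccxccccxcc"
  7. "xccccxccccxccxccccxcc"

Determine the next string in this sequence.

This is a Fibonacci-style word recurrence s(k) = s(k−2)·s(k−1): e.g. x·cc = xcc.
So term 8 is ccxccxccccxcc·xccccxccccxccxccccxcc.

ccxccxccccxccxccccxccccxccxccccxcc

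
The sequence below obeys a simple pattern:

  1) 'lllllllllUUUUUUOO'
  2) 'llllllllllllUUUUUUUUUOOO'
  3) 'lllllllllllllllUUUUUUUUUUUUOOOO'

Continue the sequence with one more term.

The n-th term is 3n+3 l's then 3n U's then n O's, where the shown terms are n = 2, 3, 4.
For the next term, n = 5, so the run lengths are 18, 15, 5.

llllllllllllllllllUUUUUUUUUUUUUUUOOOOO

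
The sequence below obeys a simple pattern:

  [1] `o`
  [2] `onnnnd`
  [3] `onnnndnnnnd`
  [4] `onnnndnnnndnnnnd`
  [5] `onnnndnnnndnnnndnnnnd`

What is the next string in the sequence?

onnnndnnnndnnnndnnnndnnnnd

Every step adds nnnnd to the end: s(k+1) = s(k)·nnnnd.
So the next term is onnnndnnnndnnnndnnnnd·nnnnd.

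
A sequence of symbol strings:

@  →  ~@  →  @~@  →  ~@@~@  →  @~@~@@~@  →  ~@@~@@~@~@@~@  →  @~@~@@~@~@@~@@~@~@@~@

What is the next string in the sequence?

~@@~@@~@~@@~@@~@~@@~@~@@~@@~@~@@~@

This is a Fibonacci-style word recurrence s(k) = s(k−2)·s(k−1): e.g. @·~@ = @~@.
Continuing: ~@@~@@~@~@@~@ · @~@~@@~@~@@~@@~@~@@~@ gives term 8.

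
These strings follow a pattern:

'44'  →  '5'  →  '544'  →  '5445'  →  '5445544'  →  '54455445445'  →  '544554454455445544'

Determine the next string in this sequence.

54455445445544554454455445445

From term 3 onward, concatenate the last term with the second-to-last: 5·44 = 544, 544·5 = 5445, …
So term 8 is 544554454455445544·54455445445.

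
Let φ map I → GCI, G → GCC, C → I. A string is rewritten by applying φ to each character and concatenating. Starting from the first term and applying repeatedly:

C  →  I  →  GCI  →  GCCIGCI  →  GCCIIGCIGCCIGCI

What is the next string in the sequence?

Rewriting the 15 symbols of GCCIIGCIGCCIGCI one by one yields GCC I I GCI GCI GCC I GCI GCC I I GCI GCC I GCI; concatenated:

GCCIIGCIGCIGCCIGCIGCCIIGCIGCCIGCI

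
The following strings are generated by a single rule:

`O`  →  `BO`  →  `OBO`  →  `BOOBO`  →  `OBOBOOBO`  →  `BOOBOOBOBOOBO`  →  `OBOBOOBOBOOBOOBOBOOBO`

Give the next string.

This is a Fibonacci-style word recurrence s(k) = s(k−2)·s(k−1): e.g. O·BO = OBO.
So term 8 is BOOBOOBOBOOBO·OBOBOOBOBOOBOOBOBOOBO.

BOOBOOBOBOOBOOBOBOOBOBOOBOOBOBOOBO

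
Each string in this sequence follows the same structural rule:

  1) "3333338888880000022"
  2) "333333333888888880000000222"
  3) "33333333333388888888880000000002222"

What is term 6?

33333333333333333333388888888888888880000000000000002222222

Each string has the form 3^{3n} 8^{2n+2} 0^{2n+1} 2^{n}, where the shown terms are n = 2, 3, 4.
At n = 7 the blocks have lengths 21, 16, 15, 7.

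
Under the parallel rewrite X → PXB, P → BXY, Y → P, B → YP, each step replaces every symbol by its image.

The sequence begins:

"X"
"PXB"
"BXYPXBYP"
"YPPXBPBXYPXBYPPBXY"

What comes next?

PBXYBXYPXBYPBXYYPPXBPBXYPXBYPPBXYBXYYPPXBP

Applying the rule to each of the 18 symbols of YPPXBPBXYPXBYPPBXY gives the pieces P BXY BXY PXB YP BXY YP PXB P BXY PXB YP P BXY BXY YP PXB P, which concatenate to the answer.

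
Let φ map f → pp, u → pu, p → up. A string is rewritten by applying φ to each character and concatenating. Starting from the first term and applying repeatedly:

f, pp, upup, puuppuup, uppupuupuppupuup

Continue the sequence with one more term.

Rewriting the 16 symbols of uppupuupuppupuup one by one yields pu up up pu up pu pu up pu up up pu up pu pu up; concatenated:

puupuppuuppupuuppuupuppuuppupuup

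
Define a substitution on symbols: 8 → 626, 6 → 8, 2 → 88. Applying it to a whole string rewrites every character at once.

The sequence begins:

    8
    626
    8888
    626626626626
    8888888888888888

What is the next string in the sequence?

Replace each of the 16 characters of 8888888888888888 in place — 626 626 626 626 626 626 626 626 626 626 626 626 626 626 626 626 — and concatenate.

626626626626626626626626626626626626626626626626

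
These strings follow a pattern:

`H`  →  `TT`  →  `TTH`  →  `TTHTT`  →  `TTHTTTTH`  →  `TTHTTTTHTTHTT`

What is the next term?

Each term (from the third on) is the previous term followed by the one before it: term 3 = TT·H = TTH.
Continuing: TTHTTTTHTTHTT · TTHTTTTH gives term 7.

TTHTTTTHTTHTTTTHTTTTH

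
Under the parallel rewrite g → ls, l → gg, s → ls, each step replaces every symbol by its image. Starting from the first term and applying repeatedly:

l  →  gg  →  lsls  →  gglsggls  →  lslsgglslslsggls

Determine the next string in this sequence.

φ(lslsgglslslsggls) expands symbol-by-symbol to gg ls gg ls ls ls gg ls gg ls gg ls ls ls gg ls; joining the 16 pieces gives the next term.

gglsgglslslsgglsgglsgglslslsggls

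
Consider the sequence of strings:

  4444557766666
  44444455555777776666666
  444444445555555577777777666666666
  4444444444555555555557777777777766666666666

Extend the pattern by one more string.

44444444444455555555555555777777777777776666666666666

Term n consists of 2n+2 4's, followed by 3n-1 5's, followed by 3n-1 7's, followed by 2n+3 6's (n = 1, 2, …).
At n = 5 the blocks have lengths 12, 14, 14, 13.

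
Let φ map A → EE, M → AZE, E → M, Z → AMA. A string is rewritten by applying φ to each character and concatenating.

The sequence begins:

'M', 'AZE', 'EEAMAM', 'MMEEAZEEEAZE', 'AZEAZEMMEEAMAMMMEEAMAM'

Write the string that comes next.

EEAMAMEEAMAMAZEAZEMMEEAZEEEAZEAZEAZEMMEEAZEEEAZE

Replace each of the 22 characters of AZEAZEMMEEAMAMMMEEAMAM in place — EE AMA M EE AMA M AZE AZE M M EE AZE EE AZE AZE AZE M M EE AZE EE AZE — and concatenate.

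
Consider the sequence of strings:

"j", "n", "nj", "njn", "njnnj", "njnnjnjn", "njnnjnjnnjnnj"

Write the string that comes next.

Each term (from the third on) is the previous term followed by the one before it: term 3 = n·j = nj.
Continuing: njnnjnjnnjnnj · njnnjnjn gives term 8.

njnnjnjnnjnnjnjnnjnjn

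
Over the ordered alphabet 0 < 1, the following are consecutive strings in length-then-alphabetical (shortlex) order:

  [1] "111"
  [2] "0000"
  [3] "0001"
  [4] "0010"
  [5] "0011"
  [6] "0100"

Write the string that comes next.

Find the rightmost character of 0100 below 1, bump it to the next letter, and reset everything to its right to 0.

0101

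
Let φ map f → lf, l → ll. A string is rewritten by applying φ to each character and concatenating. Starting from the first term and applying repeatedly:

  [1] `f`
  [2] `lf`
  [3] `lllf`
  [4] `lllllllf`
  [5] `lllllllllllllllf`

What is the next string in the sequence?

lllllllllllllllllllllllllllllllf

φ(lllllllllllllllf) expands symbol-by-symbol to ll ll ll ll ll ll ll ll ll ll ll ll ll ll ll lf; joining the 16 pieces gives the next term.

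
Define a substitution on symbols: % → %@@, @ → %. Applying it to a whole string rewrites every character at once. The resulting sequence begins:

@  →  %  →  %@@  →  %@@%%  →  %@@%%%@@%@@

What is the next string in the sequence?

%@@%%%@@%@@%@@%%%@@%%

Rewriting each symbol of %@@%%%@@%@@: %→%@@, @→%, @→%, %→%@@, %→%@@, %→%@@, @→%, @→%, %→%@@, @→%, @→%, which concatenates to %@@ % % %@@ %@@ %@@ % % %@@ % %.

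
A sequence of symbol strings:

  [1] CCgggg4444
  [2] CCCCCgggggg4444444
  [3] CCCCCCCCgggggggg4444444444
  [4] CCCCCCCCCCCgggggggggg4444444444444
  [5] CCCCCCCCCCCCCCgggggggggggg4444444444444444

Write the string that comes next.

Reading off run lengths: C runs 2, 5, 8, 11, 14; g runs 4, 6, 8, 10, 12; 4 runs 4, 7, 10, 13, 16 — each is linear in n (n = 1, 2, …).
For the next term, n = 6, so the run lengths are 17, 14, 19.

CCCCCCCCCCCCCCCCCgggggggggggggg4444444444444444444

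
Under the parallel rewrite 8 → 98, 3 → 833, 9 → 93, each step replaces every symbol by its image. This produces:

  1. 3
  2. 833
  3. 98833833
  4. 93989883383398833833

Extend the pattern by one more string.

9383393989398988338339883383393989883383398833833

Replace each of the 20 characters of 93989883383398833833 in place — 93 833 93 98 93 98 98 833 833 98 833 833 93 98 98 833 833 98 833 833 — and concatenate.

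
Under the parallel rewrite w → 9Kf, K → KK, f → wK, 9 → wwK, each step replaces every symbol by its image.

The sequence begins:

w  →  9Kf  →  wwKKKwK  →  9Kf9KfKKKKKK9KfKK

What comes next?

Replace each of the 17 characters of 9Kf9KfKKKKKK9KfKK in place — wwK KK wK wwK KK wK KK KK KK KK KK KK wwK KK wK KK KK — and concatenate.

wwKKKwKwwKKKwKKKKKKKKKKKKKwwKKKwKKKKK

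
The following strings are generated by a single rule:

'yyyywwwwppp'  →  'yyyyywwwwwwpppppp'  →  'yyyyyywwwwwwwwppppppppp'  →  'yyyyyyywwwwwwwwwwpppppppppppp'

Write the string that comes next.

Term n consists of n+3 y's, followed by 2n+2 w's, followed by 3n p's (n = 1, 2, …).
For the next term, n = 5, so the run lengths are 8, 12, 15.

yyyyyyyywwwwwwwwwwwwppppppppppppppp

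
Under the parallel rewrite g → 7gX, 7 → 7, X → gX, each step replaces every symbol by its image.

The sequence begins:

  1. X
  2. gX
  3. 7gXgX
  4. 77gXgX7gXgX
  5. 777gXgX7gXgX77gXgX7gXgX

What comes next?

Replace each of the 23 characters of 777gXgX7gXgX77gXgX7gXgX in place — 7 7 7 7gX gX 7gX gX 7 7gX gX 7gX gX 7 7 7gX gX 7gX gX 7 7gX gX 7gX gX — and concatenate.

7777gXgX7gXgX77gXgX7gXgX777gXgX7gXgX77gXgX7gXgX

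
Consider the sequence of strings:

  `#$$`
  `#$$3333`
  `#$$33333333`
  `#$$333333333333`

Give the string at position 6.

#$$33333333333333333333

Each term is the previous one with 3333 appended.
From #$$333333333333, 2 further steps: #$$333333333333 → #$$3333333333333333 → (answer).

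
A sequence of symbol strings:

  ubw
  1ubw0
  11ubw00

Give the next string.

Every step adds 1 to the front and 0 to the end of the previous string.
So the next term is 1·11ubw00·0.

111ubw000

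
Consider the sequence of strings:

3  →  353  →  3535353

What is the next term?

s(k+1) = s(k)·5·s(k) — each term doubles the last with '5' between the halves.
Doubling 3535353 with '5' between the halves:

353535353535353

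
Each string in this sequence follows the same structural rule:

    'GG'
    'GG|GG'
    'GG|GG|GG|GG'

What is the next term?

GG|GG|GG|GG|GG|GG|GG|GG

s(k+1) = s(k)·|·s(k) — each term doubles the last with '|' between the halves.
So the next term is two copies of GG|GG|GG|GG with '|' between the halves.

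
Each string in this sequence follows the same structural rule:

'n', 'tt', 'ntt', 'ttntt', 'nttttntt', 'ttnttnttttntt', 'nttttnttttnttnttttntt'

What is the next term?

ttnttnttttnttnttttnttttnttnttttntt

From term 3 onward, concatenate the second-to-last term with the last: n·tt = ntt, tt·ntt = ttntt, …
The next term joins ttnttnttttntt and nttttnttttnttnttttntt.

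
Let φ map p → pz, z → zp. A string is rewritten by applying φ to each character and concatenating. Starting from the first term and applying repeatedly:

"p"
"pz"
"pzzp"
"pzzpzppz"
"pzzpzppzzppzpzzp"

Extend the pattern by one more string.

Rewriting the 16 symbols of pzzpzppzzppzpzzp one by one yields pz zp zp pz zp pz pz zp zp pz pz zp pz zp zp pz; concatenated:

pzzpzppzzppzpzzpzppzpzzppzzpzppz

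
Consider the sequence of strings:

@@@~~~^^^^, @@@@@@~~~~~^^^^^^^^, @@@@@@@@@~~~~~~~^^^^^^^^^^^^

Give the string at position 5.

Term n consists of 3n @'s, followed by 2n+1 ~'s, followed by 4n ^'s (n = 1, 2, …).
At n = 5 the blocks have lengths 15, 11, 20.

@@@@@@@@@@@@@@@~~~~~~~~~~~^^^^^^^^^^^^^^^^^^^^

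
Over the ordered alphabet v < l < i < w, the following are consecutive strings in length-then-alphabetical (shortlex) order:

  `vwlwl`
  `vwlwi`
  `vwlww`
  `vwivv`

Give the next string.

vwivl

Find the rightmost character of vwivv below w, bump it to the next letter, and reset everything to its right to v.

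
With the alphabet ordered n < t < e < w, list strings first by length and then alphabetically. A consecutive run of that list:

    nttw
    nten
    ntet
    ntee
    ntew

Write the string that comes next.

ntwn

The successor of ntew increments the rightmost position that isn't already w and resets every position after it to n.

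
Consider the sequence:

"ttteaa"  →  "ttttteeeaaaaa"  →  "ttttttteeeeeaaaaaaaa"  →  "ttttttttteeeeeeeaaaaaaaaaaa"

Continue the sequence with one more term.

Reading off run lengths: t runs 3, 5, 7, 9; e runs 1, 3, 5, 7; a runs 2, 5, 8, 11 — each is linear in n (n = 1, 2, …).
Setting n = 5 gives 11, 9, 14 characters in each block.

ttttttttttteeeeeeeeeaaaaaaaaaaaaaa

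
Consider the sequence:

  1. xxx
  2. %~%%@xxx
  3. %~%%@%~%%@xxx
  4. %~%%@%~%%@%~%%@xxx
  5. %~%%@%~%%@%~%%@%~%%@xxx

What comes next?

%~%%@%~%%@%~%%@%~%%@%~%%@xxx

Every step adds %~%%@ at the front: s(k+1) = %~%%@·s(k).
So the next term is %~%%@·%~%%@%~%%@%~%%@%~%%@xxx.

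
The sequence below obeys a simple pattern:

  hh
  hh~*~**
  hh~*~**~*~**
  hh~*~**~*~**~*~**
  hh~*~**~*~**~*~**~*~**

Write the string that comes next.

Each term is the previous one with ~*~** appended.
Applying this once more to hh~*~**~*~**~*~**~*~**:

hh~*~**~*~**~*~**~*~**~*~**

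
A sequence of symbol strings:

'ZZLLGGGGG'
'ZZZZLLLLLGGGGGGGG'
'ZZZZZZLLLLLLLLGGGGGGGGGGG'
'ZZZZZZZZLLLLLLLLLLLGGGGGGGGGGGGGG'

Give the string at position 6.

ZZZZZZZZZZZZLLLLLLLLLLLLLLLLLGGGGGGGGGGGGGGGGGGGG

Reading off run lengths: Z runs 2, 4, 6, 8; L runs 2, 5, 8, 11; G runs 5, 8, 11, 14 — each is linear in n (n = 1, 2, …).
Setting n = 6 gives 12, 17, 20 characters in each block.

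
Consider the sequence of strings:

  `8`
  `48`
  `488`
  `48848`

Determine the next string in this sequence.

48848488

Each term (from the third on) is the previous term followed by the one before it: term 3 = 48·8 = 488.
The next term joins 48848 and 488.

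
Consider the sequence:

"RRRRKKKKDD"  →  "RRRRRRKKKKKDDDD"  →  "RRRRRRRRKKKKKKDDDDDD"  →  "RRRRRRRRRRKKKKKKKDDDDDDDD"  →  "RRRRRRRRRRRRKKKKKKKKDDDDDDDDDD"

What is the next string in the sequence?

RRRRRRRRRRRRRRKKKKKKKKKDDDDDDDDDDDD

Term n consists of 2n R's, followed by n+2 K's, followed by 2n-2 D's, where the shown terms are n = 2, 3, 4, 5, 6.
Setting n = 7 gives 14, 9, 12 characters in each block.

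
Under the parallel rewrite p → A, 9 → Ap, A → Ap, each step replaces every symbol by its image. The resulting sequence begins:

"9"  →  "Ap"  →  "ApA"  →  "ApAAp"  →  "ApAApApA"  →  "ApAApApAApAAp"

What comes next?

ApAApApAApAApApAApApA

Applying the rule to each of the 13 symbols of ApAApApAApAAp gives the pieces Ap A Ap Ap A Ap A Ap Ap A Ap Ap A, which concatenate to the answer.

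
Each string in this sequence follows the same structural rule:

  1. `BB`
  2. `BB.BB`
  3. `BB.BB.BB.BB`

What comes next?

Every step duplicates the string with '.' between the halves.
So the next term is two copies of BB.BB.BB.BB with '.' between the halves.

BB.BB.BB.BB.BB.BB.BB.BB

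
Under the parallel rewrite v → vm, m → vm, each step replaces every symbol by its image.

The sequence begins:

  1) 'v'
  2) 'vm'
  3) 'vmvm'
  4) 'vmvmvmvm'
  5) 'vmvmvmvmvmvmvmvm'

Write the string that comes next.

vmvmvmvmvmvmvmvmvmvmvmvmvmvmvmvm

φ(vmvmvmvmvmvmvmvm) expands symbol-by-symbol to vm vm vm vm vm vm vm vm vm vm vm vm vm vm vm vm; joining the 16 pieces gives the next term.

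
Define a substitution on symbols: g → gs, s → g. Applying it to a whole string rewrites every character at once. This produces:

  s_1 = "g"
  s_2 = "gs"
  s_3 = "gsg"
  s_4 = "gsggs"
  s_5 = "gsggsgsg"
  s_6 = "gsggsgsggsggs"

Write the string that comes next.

gsggsgsggsggsgsggsgsg

φ(gsggsgsggsggs) expands symbol-by-symbol to gs g gs gs g gs g gs gs g gs gs g; joining the 13 pieces gives the next term.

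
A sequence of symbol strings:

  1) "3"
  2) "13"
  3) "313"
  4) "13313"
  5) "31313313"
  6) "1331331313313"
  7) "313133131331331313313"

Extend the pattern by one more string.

This is a Fibonacci-style word recurrence s(k) = s(k−2)·s(k−1): e.g. 3·13 = 313.
The next term joins 1331331313313 and 313133131331331313313.

1331331313313313133131331331313313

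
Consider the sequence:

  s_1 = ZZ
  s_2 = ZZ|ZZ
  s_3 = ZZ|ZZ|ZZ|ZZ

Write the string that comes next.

s(k+1) = s(k)·|·s(k) — each term doubles the last with '|' between the halves.
Doubling ZZ|ZZ|ZZ|ZZ with '|' between the halves:

ZZ|ZZ|ZZ|ZZ|ZZ|ZZ|ZZ|ZZ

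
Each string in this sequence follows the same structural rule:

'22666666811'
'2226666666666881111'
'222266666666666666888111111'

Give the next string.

22222666666666666666666888811111111

Each string has the form 2^{n+1} 6^{4n+2} 8^{n} 1^{2n} (n = 1, 2, …).
For the next term, n = 4, so the run lengths are 5, 18, 4, 8.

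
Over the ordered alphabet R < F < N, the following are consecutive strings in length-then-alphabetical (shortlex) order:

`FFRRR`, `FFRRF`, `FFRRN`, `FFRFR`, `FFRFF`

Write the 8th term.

FFRNF

Advancing 3 positions from FFRFF through FFRFF → FFRFN → FFRNR reaches term 8.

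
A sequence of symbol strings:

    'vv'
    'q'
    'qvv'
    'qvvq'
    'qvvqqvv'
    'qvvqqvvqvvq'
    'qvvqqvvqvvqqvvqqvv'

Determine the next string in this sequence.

qvvqqvvqvvqqvvqqvvqvvqqvvqvvq

Each term (from the third on) is the previous term followed by the one before it: term 3 = q·vv = qvv.
Continuing: qvvqqvvqvvqqvvqqvv · qvvqqvvqvvq gives term 8.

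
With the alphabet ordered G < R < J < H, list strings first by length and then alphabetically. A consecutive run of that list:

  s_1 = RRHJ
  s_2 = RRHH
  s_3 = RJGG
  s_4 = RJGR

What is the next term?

RJGJ

Find the rightmost character of RJGR below H, bump it to the next letter, and reset everything to its right to G.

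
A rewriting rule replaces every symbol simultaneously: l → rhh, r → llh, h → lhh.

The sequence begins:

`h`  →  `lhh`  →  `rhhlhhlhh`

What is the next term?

Expanding rhhlhhlhh: r→llh, h→lhh, h→lhh, l→rhh, h→lhh, h→lhh, l→rhh, h→lhh, h→lhh. Concatenated: llh lhh lhh rhh lhh lhh rhh lhh lhh.

llhlhhlhhrhhlhhlhhrhhlhhlhh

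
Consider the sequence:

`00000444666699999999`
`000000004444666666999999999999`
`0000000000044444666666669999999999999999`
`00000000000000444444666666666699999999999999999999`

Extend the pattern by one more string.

000000000000000004444444666666666666999999999999999999999999

Reading off run lengths: 0 runs 5, 8, 11, 14; 4 runs 3, 4, 5, 6; 6 runs 4, 6, 8, 10; 9 runs 8, 12, 16, 20 — each is linear in n, where the shown terms are n = 2, 3, 4, 5.
At n = 6 the blocks have lengths 17, 7, 12, 24.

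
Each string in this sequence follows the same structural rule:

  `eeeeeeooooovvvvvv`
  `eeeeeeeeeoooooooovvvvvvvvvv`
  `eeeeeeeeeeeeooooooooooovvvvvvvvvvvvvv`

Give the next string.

eeeeeeeeeeeeeeeoooooooooooooovvvvvvvvvvvvvvvvvv

Term n consists of 3n+3 e's, followed by 3n+2 o's, followed by 4n+2 v's (n = 1, 2, …).
Setting n = 4 gives 15, 14, 18 characters in each block.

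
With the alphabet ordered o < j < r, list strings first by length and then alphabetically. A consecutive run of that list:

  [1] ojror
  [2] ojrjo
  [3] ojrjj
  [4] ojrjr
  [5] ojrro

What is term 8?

orooo

Stepping forward 3 times from ojrro: ojrro → ojrrj → ojrrr, then the target.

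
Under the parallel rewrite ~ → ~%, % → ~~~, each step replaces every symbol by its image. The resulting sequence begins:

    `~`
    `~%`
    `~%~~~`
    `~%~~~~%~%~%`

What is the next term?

~%~~~~%~%~%~%~~~~%~~~~%~~~

Apply φ to ~%~~~~%~%~% symbol by symbol: ~→~%, %→~~~, ~→~%, ~→~%, ~→~%, ~→~%, %→~~~, ~→~%, %→~~~, ~→~%, %→~~~; joined: ~% ~~~ ~% ~% ~% ~% ~~~ ~% ~~~ ~% ~~~.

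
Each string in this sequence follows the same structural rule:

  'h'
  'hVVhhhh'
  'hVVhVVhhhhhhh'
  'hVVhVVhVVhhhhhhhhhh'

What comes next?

hVVhVVhVVhVVhhhhhhhhhhhhh

Every step adds hVV to the front and hhh to the end of the previous string.
One more step from hVVhVVhVVhhhhhhhhhh gives the answer.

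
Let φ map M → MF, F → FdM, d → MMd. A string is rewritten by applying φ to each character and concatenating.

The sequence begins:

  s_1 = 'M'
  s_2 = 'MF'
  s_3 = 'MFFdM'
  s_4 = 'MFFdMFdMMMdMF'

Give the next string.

Applying the rule to each of the 13 symbols of MFFdMFdMMMdMF gives the pieces MF FdM FdM MMd MF FdM MMd MF MF MF MMd MF FdM, which concatenate to the answer.

MFFdMFdMMMdMFFdMMMdMFMFMFMMdMFFdM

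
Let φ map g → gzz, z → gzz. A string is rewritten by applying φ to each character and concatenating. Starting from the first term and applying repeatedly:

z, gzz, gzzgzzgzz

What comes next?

Apply φ to gzzgzzgzz symbol by symbol: g→gzz, z→gzz, z→gzz, g→gzz, z→gzz, z→gzz, g→gzz, z→gzz, z→gzz; joined: gzz gzz gzz gzz gzz gzz gzz gzz gzz.

gzzgzzgzzgzzgzzgzzgzzgzzgzz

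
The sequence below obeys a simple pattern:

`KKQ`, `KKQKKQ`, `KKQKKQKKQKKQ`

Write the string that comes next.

s(k+1) = s(k)·s(k) — each term doubles the last.
Doubling KKQKKQKKQKKQ:

KKQKKQKKQKKQKKQKKQKKQKKQ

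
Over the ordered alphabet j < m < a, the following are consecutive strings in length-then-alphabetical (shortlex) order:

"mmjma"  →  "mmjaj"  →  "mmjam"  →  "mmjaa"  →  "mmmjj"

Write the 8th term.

mmmmj

Continuing the enumeration 3 steps past mmmjj: mmmjj → mmmjm → mmmja → (answer).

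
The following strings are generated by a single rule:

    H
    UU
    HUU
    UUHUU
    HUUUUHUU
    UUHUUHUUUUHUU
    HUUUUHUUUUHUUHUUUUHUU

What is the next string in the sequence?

UUHUUHUUUUHUUHUUUUHUUUUHUUHUUUUHUU

This is a Fibonacci-style word recurrence s(k) = s(k−2)·s(k−1): e.g. H·UU = HUU.
The next term joins UUHUUHUUUUHUU and HUUUUHUUUUHUUHUUUUHUU.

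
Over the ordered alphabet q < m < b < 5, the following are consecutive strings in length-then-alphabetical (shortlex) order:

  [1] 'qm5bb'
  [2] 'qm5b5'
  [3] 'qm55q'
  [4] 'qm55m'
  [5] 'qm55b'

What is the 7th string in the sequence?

Stepping forward 2 times from qm55b: qm55b → qm555, then the target.

qbqqq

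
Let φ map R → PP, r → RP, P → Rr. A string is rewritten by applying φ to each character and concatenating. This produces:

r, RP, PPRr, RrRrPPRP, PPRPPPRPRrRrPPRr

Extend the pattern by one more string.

RrRrPPRrRrRrPPRrPPRPPPRPRrRrPPRP

Replace each of the 16 characters of PPRPPPRPRrRrPPRr in place — Rr Rr PP Rr Rr Rr PP Rr PP RP PP RP Rr Rr PP RP — and concatenate.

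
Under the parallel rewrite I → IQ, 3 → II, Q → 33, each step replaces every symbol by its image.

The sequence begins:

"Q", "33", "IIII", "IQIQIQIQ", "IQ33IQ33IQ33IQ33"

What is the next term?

Replace each of the 16 characters of IQ33IQ33IQ33IQ33 in place — IQ 33 II II IQ 33 II II IQ 33 II II IQ 33 II II — and concatenate.

IQ33IIIIIQ33IIIIIQ33IIIIIQ33IIII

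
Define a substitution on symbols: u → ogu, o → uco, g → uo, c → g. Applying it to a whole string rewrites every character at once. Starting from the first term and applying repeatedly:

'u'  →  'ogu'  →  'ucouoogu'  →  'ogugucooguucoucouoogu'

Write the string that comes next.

ucouooguuoogugucoucouooguogugucoogugucooguucoucouoogu

φ(ogugucooguucoucouoogu) expands symbol-by-symbol to uco uo ogu uo ogu g uco uco uo ogu ogu g uco ogu g uco ogu uco uco uo ogu; joining the 21 pieces gives the next term.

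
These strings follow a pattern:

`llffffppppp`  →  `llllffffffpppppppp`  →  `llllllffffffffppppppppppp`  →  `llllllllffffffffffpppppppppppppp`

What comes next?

llllllllllffffffffffffppppppppppppppppp

Each string has the form l^{2n-2} f^{2n} p^{3n-1}, where the shown terms are n = 2, 3, 4, 5.
For the next term, n = 6, so the run lengths are 10, 12, 17.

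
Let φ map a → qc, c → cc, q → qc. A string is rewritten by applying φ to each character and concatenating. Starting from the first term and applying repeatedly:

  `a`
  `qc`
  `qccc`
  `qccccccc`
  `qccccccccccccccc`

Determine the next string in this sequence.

Replace each of the 16 characters of qccccccccccccccc in place — qc cc cc cc cc cc cc cc cc cc cc cc cc cc cc cc — and concatenate.

qccccccccccccccccccccccccccccccc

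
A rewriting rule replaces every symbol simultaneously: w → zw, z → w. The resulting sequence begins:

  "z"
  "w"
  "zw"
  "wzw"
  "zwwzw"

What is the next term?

Rewriting each symbol of zwwzw: z→w, w→zw, w→zw, z→w, w→zw, which concatenates to w zw zw w zw.

wzwzwwzw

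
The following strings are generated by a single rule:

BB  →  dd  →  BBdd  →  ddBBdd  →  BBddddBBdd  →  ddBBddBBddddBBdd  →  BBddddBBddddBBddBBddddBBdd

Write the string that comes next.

Each term (from the third on) is the two preceding terms concatenated in order: term 3 = BB·dd = BBdd.
So term 8 is ddBBddBBddddBBdd·BBddddBBddddBBddBBddddBBdd.

ddBBddBBddddBBddBBddddBBddddBBddBBddddBBdd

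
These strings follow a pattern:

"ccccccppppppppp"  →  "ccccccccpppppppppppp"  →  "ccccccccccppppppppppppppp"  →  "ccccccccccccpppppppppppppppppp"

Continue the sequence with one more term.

ccccccccccccccppppppppppppppppppppp

Each string has the form c^{2n} p^{3n}, where the shown terms are n = 3, 4, 5, 6.
Setting n = 7 gives 14, 21 characters in each block.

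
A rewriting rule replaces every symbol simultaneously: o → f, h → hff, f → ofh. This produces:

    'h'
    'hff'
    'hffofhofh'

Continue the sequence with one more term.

Apply φ to hffofhofh symbol by symbol: h→hff, f→ofh, f→ofh, o→f, f→ofh, h→hff, o→f, f→ofh, h→hff; joined: hff ofh ofh f ofh hff f ofh hff.

hffofhofhfofhhfffofhhff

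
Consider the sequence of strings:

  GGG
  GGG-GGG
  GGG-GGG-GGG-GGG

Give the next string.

GGG-GGG-GGG-GGG-GGG-GGG-GGG-GGG

Every step duplicates the string with '-' between the halves.
One more doubling of GGG-GGG-GGG-GGG gives the answer.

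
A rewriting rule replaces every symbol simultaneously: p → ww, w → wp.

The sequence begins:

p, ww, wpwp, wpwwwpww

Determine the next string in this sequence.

Expanding wpwwwpww: w→wp, p→ww, w→wp, w→wp, w→wp, p→ww, w→wp, w→wp. Concatenated: wp ww wp wp wp ww wp wp.

wpwwwpwpwpwwwpwp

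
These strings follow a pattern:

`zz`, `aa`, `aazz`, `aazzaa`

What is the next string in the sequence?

Each term (from the third on) is the previous term followed by the one before it: term 3 = aa·zz = aazz.
So term 5 is aazzaa·aazz.

aazzaaaazz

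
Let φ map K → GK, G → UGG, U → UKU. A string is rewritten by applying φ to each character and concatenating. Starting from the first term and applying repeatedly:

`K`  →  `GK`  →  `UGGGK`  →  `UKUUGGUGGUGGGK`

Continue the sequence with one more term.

Rewriting the 14 symbols of UKUUGGUGGUGGGK one by one yields UKU GK UKU UKU UGG UGG UKU UGG UGG UKU UGG UGG UGG GK; concatenated:

UKUGKUKUUKUUGGUGGUKUUGGUGGUKUUGGUGGUGGGK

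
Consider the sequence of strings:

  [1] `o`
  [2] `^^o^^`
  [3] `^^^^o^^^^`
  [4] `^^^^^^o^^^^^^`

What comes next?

^^^^^^^^o^^^^^^^^

Each term wraps the previous one in ^^ on the left and ^^ on the right.
So the next term is ^^·^^^^^^o^^^^^^·^^.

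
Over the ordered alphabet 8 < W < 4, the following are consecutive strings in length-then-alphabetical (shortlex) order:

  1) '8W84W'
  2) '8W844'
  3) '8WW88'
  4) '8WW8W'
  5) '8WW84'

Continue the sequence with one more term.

8WWW8

Find the rightmost character of 8WW84 below 4, bump it to the next letter, and reset everything to its right to 8.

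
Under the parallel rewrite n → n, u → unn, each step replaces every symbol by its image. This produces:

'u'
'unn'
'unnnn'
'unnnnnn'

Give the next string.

Expanding unnnnnn: u→unn, n→n, n→n, n→n, n→n, n→n, n→n. Concatenated: unn n n n n n n.

unnnnnnnn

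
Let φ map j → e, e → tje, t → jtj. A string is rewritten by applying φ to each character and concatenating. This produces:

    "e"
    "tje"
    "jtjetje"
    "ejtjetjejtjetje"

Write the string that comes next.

Applying the rule to each of the 15 symbols of ejtjetjejtjetje gives the pieces tje e jtj e tje jtj e tje e jtj e tje jtj e tje, which concatenate to the answer.

tjeejtjetjejtjetjeejtjetjejtjetje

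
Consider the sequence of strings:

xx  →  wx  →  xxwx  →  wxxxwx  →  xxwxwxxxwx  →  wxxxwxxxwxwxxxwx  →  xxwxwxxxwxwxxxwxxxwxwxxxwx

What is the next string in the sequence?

From term 3 onward, concatenate the second-to-last term with the last: xx·wx = xxwx, wx·xxwx = wxxxwx, …
The next term joins wxxxwxxxwxwxxxwx and xxwxwxxxwxwxxxwxxxwxwxxxwx.

wxxxwxxxwxwxxxwxxxwxwxxxwxwxxxwxxxwxwxxxwx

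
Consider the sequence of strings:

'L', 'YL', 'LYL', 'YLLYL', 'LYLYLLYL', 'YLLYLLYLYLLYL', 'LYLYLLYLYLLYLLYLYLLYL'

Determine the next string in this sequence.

Each term (from the third on) is the two preceding terms concatenated in order: term 3 = L·YL = LYL.
Continuing: YLLYLLYLYLLYL · LYLYLLYLYLLYLLYLYLLYL gives term 8.

YLLYLLYLYLLYLLYLYLLYLYLLYLLYLYLLYL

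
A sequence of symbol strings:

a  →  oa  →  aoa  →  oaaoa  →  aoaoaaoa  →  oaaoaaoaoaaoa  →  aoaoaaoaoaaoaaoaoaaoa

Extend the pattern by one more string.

oaaoaaoaoaaoaaoaoaaoaoaaoaaoaoaaoa

From term 3 onward, concatenate the second-to-last term with the last: a·oa = aoa, oa·aoa = oaaoa, …
The next term joins oaaoaaoaoaaoa and aoaoaaoaoaaoaaoaoaaoa.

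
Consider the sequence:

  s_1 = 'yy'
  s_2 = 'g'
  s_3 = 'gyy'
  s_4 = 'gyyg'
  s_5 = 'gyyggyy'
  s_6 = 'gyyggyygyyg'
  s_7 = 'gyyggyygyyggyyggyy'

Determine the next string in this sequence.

gyyggyygyyggyyggyygyyggyygyyg

Each term (from the third on) is the previous term followed by the one before it: term 3 = g·yy = gyy.
So term 8 is gyyggyygyyggyyggyy·gyyggyygyyg.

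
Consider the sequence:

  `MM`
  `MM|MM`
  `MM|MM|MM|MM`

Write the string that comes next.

Every step duplicates the string with '|' between the halves.
Doubling MM|MM|MM|MM with '|' between the halves:

MM|MM|MM|MM|MM|MM|MM|MM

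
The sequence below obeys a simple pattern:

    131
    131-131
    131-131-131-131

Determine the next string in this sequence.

131-131-131-131-131-131-131-131

Every step duplicates the string with '-' between the halves.
So the next term is two copies of 131-131-131-131 with '-' between the halves.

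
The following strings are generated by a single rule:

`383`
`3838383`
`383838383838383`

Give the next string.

3838383838383838383838383838383

Every step duplicates the string with '8' between the halves.
One more doubling of 383838383838383 gives the answer.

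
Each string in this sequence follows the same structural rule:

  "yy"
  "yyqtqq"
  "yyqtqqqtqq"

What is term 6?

Every step adds qtqq to the end: s(k+1) = s(k)·qtqq.
From yyqtqqqtqq, 3 further steps: yyqtqqqtqq → yyqtqqqtqqqtqq → yyqtqqqtqqqtqqqtqq → (answer).

yyqtqqqtqqqtqqqtqqqtqq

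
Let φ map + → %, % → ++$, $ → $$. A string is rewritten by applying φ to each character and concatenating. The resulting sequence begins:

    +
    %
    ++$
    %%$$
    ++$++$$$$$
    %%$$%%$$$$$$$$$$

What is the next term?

++$++$$$$$++$++$$$$$$$$$$$$$$$$$$$$$

Replace each of the 16 characters of %%$$%%$$$$$$$$$$ in place — ++$ ++$ $$ $$ ++$ ++$ $$ $$ $$ $$ $$ $$ $$ $$ $$ $$ — and concatenate.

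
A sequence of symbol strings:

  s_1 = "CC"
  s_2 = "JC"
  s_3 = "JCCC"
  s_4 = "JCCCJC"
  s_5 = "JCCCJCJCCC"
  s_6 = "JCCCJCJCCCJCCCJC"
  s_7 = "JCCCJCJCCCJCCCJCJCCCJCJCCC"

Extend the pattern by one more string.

JCCCJCJCCCJCCCJCJCCCJCJCCCJCCCJCJCCCJCCCJC

From term 3 onward, concatenate the last term with the second-to-last: JC·CC = JCCC, JCCC·JC = JCCCJC, …
Continuing: JCCCJCJCCCJCCCJCJCCCJCJCCC · JCCCJCJCCCJCCCJC gives term 8.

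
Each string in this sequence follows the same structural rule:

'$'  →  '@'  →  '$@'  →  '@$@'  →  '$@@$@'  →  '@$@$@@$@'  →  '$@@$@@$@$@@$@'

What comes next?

@$@$@@$@$@@$@@$@$@@$@

From term 3 onward, concatenate the second-to-last term with the last: $·@ = $@, @·$@ = @$@, …
Continuing: @$@$@@$@ · $@@$@@$@$@@$@ gives term 8.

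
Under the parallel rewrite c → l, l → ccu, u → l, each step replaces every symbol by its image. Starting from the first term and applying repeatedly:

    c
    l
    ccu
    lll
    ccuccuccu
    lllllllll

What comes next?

Expanding lllllllll: l→ccu, l→ccu, l→ccu, l→ccu, l→ccu, l→ccu, l→ccu, l→ccu, l→ccu. Concatenated: ccu ccu ccu ccu ccu ccu ccu ccu ccu.

ccuccuccuccuccuccuccuccuccu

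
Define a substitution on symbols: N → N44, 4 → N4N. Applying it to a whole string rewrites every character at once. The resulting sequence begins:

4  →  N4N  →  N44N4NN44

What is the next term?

Rewriting each symbol of N44N4NN44: N→N44, 4→N4N, 4→N4N, N→N44, 4→N4N, N→N44, N→N44, 4→N4N, 4→N4N, which concatenates to N44 N4N N4N N44 N4N N44 N44 N4N N4N.

N44N4NN4NN44N4NN44N44N4NN4N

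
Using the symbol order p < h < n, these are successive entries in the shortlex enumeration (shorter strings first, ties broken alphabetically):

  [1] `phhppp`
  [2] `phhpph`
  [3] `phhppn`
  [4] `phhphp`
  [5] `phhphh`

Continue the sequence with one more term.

Treat phhphh as a base-3 numeral over the given alphabet and add one, carrying through any trailing n's.

phhphn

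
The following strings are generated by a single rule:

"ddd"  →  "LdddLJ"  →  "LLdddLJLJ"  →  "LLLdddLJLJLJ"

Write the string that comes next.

LLLLdddLJLJLJLJ

Each term wraps the previous one in L on the left and LJ on the right.
So the next term is L·LLLdddLJLJLJ·LJ.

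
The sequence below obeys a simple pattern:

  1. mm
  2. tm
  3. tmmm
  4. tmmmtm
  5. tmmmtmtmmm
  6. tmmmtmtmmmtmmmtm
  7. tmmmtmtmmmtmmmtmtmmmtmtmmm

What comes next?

From term 3 onward, concatenate the last term with the second-to-last: tm·mm = tmmm, tmmm·tm = tmmmtm, …
The next term joins tmmmtmtmmmtmmmtmtmmmtmtmmm and tmmmtmtmmmtmmmtm.

tmmmtmtmmmtmmmtmtmmmtmtmmmtmmmtmtmmmtmmmtm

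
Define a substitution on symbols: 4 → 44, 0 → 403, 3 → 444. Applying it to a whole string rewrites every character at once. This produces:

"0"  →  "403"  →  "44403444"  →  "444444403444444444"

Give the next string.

44444444444444403444444444444444444444

Replace each of the 18 characters of 444444403444444444 in place — 44 44 44 44 44 44 44 403 444 44 44 44 44 44 44 44 44 44 — and concatenate.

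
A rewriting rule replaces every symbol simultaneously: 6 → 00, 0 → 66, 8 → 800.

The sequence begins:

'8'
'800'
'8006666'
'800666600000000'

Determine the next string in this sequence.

8006666000000006666666666666666

Replace each of the 15 characters of 800666600000000 in place — 800 66 66 00 00 00 00 66 66 66 66 66 66 66 66 — and concatenate.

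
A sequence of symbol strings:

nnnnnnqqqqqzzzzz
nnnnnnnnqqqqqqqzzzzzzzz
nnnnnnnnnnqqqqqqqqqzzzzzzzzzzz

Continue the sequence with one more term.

Term n consists of 2n+2 n's, followed by 2n+1 q's, followed by 3n-1 z's, where the shown terms are n = 2, 3, 4.
At n = 5 the blocks have lengths 12, 11, 14.

nnnnnnnnnnnnqqqqqqqqqqqzzzzzzzzzzzzzz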